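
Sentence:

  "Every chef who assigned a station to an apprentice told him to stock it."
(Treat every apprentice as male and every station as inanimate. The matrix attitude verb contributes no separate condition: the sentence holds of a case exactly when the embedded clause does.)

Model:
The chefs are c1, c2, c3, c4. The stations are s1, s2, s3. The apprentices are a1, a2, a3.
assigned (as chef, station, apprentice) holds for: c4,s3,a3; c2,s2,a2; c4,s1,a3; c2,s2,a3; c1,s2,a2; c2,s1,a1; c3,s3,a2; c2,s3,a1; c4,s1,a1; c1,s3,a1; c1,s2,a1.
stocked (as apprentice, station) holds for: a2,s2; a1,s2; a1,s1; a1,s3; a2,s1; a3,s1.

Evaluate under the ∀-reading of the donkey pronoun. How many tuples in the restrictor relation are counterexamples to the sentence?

3

"him" takes "an apprentice" as antecedent and "it" takes "a station"; both are donkey pronouns co-varying with the restrictor.
Strong reading: for every (c,s,a) with assigned(c,s,a), stocked(a,s).
Restrictor triples: (c1,s2,a1)→stocked(a1,s2) ✓  (c1,s2,a2)→stocked(a2,s2) ✓  (c1,s3,a1)→stocked(a1,s3) ✓  (c2,s1,a1)→stocked(a1,s1) ✓  (c2,s2,a2)→stocked(a2,s2) ✓  (c2,s2,a3)→stocked(a3,s2) ✗  (c2,s3,a1)→stocked(a1,s3) ✓  (c3,s3,a2)→stocked(a2,s3) ✗  (c4,s1,a1)→stocked(a1,s1) ✓  (c4,s1,a3)→stocked(a3,s1) ✓  (c4,s3,a3)→stocked(a3,s3) ✗
Counterexamples (restrictor triples failing the scope): 3.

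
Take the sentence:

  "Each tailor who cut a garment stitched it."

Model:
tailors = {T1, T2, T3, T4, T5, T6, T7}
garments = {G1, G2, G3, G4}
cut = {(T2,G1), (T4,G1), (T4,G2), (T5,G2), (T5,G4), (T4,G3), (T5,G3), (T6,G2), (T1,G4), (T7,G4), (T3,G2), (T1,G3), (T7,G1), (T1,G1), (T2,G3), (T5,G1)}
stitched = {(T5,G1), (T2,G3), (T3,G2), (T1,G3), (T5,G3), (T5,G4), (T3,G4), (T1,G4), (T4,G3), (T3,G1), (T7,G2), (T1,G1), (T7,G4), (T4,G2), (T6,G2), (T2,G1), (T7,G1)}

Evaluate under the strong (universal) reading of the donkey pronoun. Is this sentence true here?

False

"it" takes "a garment" as antecedent — a donkey pronoun bound across the clause boundary.
Strong reading: for every (t,g) with cut(t,g), stitched(t,g).
Restrictor pairs: (T1,G1) ✓  (T1,G3) ✓  (T1,G4) ✓  (T2,G1) ✓  (T2,G3) ✓  (T3,G2) ✓  (T4,G1) ✗  (T4,G2) ✓  (T4,G3) ✓  (T5,G1) ✓  (T5,G2) ✗  (T5,G3) ✓  (T5,G4) ✓  (T6,G2) ✓  (T7,G1) ✓  (T7,G4) ✓
Counterexample: (T4,G1) is in cut but fails the scope.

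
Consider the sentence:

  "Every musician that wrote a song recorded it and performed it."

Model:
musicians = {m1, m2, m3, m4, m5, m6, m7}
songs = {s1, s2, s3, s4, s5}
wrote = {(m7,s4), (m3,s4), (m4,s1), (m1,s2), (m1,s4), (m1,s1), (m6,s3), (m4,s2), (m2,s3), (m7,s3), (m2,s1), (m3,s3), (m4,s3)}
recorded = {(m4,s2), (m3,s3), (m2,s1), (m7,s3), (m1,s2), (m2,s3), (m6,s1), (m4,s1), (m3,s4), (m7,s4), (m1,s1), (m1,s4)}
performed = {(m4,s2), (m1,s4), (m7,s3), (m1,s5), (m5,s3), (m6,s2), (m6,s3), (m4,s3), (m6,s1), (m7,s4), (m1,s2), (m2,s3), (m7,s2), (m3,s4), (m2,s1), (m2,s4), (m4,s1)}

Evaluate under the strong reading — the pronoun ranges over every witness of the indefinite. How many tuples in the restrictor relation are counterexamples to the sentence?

"it" takes "a song" as antecedent — a donkey pronoun bound across the clause boundary.
Strong reading: for every (m,s) with wrote(m,s), recorded(m,s) ∧ performed(m,s).
Restrictor pairs: (m1,s1) ✗  (m1,s2) ✓  (m1,s4) ✓  (m2,s1) ✓  (m2,s3) ✓  (m3,s3) ✗  (m3,s4) ✓  (m4,s1) ✓  (m4,s2) ✓  (m4,s3) ✗  (m6,s3) ✗  (m7,s3) ✓  (m7,s4) ✓
Counterexamples (restrictor pairs failing the scope): 4.

4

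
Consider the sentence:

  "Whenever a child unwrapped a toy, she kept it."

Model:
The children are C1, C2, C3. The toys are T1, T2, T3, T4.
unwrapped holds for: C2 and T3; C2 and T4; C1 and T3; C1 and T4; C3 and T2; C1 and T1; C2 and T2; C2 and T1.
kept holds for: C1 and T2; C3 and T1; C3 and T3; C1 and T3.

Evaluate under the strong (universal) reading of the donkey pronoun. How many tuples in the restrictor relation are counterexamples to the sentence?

7

"it" takes "a toy" as antecedent — a donkey pronoun bound across the clause boundary.
Strong reading: for every (c,t) with unwrapped(c,t), kept(c,t).
Restrictor pairs: (C1,T1) ✗  (C1,T3) ✓  (C1,T4) ✗  (C2,T1) ✗  (C2,T2) ✗  (C2,T3) ✗  (C2,T4) ✗  (C3,T2) ✗
Counterexamples (restrictor pairs failing the scope): 7.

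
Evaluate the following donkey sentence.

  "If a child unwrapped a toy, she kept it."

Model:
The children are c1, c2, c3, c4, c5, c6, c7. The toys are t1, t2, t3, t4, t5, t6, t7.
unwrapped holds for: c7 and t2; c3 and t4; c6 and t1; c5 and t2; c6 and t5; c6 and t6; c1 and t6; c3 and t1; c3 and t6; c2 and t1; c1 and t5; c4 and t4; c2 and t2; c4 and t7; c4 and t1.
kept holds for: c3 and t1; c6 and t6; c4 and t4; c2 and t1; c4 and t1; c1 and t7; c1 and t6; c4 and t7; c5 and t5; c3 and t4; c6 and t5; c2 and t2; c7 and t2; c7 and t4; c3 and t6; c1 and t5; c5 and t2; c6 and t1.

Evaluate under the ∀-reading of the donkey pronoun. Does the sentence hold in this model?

"it" takes "a toy" as antecedent — a donkey pronoun bound across the clause boundary.
Strong reading: for every (c,t) with unwrapped(c,t), kept(c,t).
Restrictor pairs: (c1,t5) ✓  (c1,t6) ✓  (c2,t1) ✓  (c2,t2) ✓  (c3,t1) ✓  (c3,t4) ✓  (c3,t6) ✓  (c4,t1) ✓  (c4,t4) ✓  (c4,t7) ✓  (c5,t2) ✓  (c6,t1) ✓  (c6,t5) ✓  (c6,t6) ✓  (c7,t2) ✓
Every restrictor pair satisfies the scope.

True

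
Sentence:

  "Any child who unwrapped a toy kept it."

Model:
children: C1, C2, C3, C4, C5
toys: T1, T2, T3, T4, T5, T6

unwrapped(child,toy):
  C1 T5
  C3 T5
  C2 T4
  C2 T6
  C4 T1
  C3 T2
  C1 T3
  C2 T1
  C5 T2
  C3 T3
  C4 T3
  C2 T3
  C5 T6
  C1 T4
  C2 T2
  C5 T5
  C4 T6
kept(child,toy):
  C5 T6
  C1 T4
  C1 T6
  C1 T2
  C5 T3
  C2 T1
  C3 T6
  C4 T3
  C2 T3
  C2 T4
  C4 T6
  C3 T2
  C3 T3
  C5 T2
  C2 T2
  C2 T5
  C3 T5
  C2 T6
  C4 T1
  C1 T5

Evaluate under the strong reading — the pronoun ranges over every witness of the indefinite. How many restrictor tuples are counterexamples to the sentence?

2

"it" takes "a toy" as antecedent — a donkey pronoun bound across the clause boundary.
Strong reading: for every (c,t) with unwrapped(c,t), kept(c,t).
Restrictor pairs: (C1,T3) ✗  (C1,T4) ✓  (C1,T5) ✓  (C2,T1) ✓  (C2,T2) ✓  (C2,T3) ✓  (C2,T4) ✓  (C2,T6) ✓  (C3,T2) ✓  (C3,T3) ✓  (C3,T5) ✓  (C4,T1) ✓  (C4,T3) ✓  (C4,T6) ✓  (C5,T2) ✓  (C5,T5) ✗  (C5,T6) ✓
Counterexamples (restrictor pairs failing the scope): 2.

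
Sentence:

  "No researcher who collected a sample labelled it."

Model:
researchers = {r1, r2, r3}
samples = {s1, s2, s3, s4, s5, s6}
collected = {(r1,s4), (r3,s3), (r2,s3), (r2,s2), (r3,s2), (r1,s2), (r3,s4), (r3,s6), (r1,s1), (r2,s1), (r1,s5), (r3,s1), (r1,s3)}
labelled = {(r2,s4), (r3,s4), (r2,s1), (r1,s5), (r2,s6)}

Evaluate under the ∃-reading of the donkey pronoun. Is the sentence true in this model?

False

"it" takes "a sample" as antecedent — a donkey pronoun bound across the clause boundary.
Truth condition: for no (r,s) with collected(r,s) does labelled(r,s) hold.
Restrictor pairs — does the scope hold? (r1,s1):fails  (r1,s2):fails  (r1,s3):fails  (r1,s4):fails  (r1,s5):holds  (r2,s1):holds  (r2,s2):fails  (r2,s3):fails  (r3,s1):fails  (r3,s2):fails  (r3,s3):fails  (r3,s4):holds  (r3,s6):fails
Scope holds for 3 pair(s), so the sentence is false.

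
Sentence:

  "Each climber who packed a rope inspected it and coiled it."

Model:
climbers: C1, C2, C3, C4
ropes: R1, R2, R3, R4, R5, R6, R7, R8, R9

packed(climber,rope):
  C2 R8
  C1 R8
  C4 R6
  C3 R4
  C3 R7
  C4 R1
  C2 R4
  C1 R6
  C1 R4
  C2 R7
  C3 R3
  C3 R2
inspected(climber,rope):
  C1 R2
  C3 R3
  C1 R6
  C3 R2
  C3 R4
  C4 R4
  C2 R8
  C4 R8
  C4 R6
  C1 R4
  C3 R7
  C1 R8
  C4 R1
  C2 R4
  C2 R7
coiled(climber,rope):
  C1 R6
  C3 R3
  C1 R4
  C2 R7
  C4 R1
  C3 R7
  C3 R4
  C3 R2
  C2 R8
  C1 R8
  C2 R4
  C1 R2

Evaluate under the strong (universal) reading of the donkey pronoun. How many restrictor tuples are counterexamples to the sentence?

"it" takes "a rope" as antecedent — a donkey pronoun bound across the clause boundary.
Strong reading: for every (c,r) with packed(c,r), inspected(c,r) ∧ coiled(c,r).
Restrictor pairs: (C1,R4) ✓  (C1,R6) ✓  (C1,R8) ✓  (C2,R4) ✓  (C2,R7) ✓  (C2,R8) ✓  (C3,R2) ✓  (C3,R3) ✓  (C3,R4) ✓  (C3,R7) ✓  (C4,R1) ✓  (C4,R6) ✗
Counterexamples (restrictor pairs failing the scope): 1.

1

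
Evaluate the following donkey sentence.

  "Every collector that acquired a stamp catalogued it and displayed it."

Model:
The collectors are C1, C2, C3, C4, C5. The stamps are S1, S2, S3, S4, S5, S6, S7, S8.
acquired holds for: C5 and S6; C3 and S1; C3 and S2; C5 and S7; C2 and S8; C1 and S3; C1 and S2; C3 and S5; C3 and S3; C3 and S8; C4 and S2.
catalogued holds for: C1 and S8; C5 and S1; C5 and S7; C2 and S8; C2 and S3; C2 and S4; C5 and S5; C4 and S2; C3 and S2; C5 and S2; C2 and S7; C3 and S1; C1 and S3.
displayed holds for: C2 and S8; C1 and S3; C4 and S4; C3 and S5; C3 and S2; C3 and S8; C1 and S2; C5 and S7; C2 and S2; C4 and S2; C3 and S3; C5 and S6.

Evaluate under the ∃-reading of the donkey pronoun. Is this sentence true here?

True

"it" takes "a stamp" as antecedent — a donkey pronoun bound across the clause boundary.
Weak reading: every collector c with some acquired-stamp has at least one acquired-stamp s such that catalogued(c,s) ∧ displayed(c,s).
Per collector: C1:✓  C2:✓  C3:✓  C4:✓  C5:✓
Every collector in the restrictor has a witness.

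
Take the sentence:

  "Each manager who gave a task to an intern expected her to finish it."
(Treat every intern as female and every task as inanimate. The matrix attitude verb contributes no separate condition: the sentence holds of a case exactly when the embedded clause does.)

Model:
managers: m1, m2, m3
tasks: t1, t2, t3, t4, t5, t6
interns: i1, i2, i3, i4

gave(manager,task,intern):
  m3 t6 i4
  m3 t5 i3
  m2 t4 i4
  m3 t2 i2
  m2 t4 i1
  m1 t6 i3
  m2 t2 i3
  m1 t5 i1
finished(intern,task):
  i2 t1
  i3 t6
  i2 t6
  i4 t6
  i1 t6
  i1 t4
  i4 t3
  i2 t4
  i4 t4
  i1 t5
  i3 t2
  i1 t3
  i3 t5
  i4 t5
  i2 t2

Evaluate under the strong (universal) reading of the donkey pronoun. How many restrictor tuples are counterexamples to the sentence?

0

"her" takes "an intern" as antecedent and "it" takes "a task"; both are donkey pronouns co-varying with the restrictor.
Strong reading: for every (m,t,i) with gave(m,t,i), finished(i,t).
Restrictor triples: (m1,t5,i1)→finished(i1,t5) ✓  (m1,t6,i3)→finished(i3,t6) ✓  (m2,t2,i3)→finished(i3,t2) ✓  (m2,t4,i1)→finished(i1,t4) ✓  (m2,t4,i4)→finished(i4,t4) ✓  (m3,t2,i2)→finished(i2,t2) ✓  (m3,t5,i3)→finished(i3,t5) ✓  (m3,t6,i4)→finished(i4,t6) ✓
Counterexamples (restrictor triples failing the scope): 0.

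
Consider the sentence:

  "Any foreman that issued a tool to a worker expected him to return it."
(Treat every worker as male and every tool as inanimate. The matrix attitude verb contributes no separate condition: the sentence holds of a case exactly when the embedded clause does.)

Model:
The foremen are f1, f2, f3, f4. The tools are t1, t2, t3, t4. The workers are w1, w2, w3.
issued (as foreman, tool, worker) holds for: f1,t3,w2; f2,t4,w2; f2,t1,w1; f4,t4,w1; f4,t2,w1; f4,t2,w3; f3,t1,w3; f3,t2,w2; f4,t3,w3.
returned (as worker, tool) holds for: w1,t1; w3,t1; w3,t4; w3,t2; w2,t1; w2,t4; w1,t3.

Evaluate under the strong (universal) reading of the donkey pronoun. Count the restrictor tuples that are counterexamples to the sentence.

"him" takes "a worker" as antecedent and "it" takes "a tool"; both are donkey pronouns co-varying with the restrictor.
Strong reading: for every (f,t,w) with issued(f,t,w), returned(w,t).
Restrictor triples: (f1,t3,w2)→returned(w2,t3) ✗  (f2,t1,w1)→returned(w1,t1) ✓  (f2,t4,w2)→returned(w2,t4) ✓  (f3,t1,w3)→returned(w3,t1) ✓  (f3,t2,w2)→returned(w2,t2) ✗  (f4,t2,w1)→returned(w1,t2) ✗  (f4,t2,w3)→returned(w3,t2) ✓  (f4,t3,w3)→returned(w3,t3) ✗  (f4,t4,w1)→returned(w1,t4) ✗
Counterexamples (restrictor triples failing the scope): 5.

5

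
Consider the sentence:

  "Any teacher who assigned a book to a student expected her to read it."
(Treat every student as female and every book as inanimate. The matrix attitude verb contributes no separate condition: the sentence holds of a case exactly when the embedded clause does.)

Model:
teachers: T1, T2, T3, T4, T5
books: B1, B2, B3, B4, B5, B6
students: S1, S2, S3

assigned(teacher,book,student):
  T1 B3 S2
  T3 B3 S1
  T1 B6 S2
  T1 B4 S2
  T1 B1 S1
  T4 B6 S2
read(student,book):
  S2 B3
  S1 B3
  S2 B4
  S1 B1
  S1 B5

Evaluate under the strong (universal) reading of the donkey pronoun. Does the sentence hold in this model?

"her" takes "a student" as antecedent and "it" takes "a book"; both are donkey pronouns co-varying with the restrictor.
Strong reading: for every (t,b,s) with assigned(t,b,s), read(s,b).
Restrictor triples: (T1,B1,S1)→read(S1,B1) ✓  (T1,B3,S2)→read(S2,B3) ✓  (T1,B4,S2)→read(S2,B4) ✓  (T1,B6,S2)→read(S2,B6) ✗  (T3,B3,S1)→read(S1,B3) ✓  (T4,B6,S2)→read(S2,B6) ✗
Counterexample: (T1,B6,S2) — read(S2,B6) does not hold.

False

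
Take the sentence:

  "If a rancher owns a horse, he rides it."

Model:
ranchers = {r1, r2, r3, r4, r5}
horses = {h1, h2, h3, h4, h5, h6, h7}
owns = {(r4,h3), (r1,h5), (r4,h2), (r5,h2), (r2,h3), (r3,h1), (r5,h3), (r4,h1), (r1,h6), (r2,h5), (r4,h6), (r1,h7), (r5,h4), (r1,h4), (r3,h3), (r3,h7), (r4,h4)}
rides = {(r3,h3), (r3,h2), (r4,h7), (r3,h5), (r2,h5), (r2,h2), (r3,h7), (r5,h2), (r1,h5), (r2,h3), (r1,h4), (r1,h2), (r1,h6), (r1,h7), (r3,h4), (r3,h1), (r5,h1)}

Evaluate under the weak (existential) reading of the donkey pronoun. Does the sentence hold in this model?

False

"it" takes "a horse" as antecedent — a donkey pronoun bound across the clause boundary.
Weak reading: every rancher r with some owns-horse has at least one owns-horse h such that rides(r,h).
Per rancher: r1:✓  r2:✓  r3:✓  r4:✗  r5:✓
r4 has no witness among its owns-horses.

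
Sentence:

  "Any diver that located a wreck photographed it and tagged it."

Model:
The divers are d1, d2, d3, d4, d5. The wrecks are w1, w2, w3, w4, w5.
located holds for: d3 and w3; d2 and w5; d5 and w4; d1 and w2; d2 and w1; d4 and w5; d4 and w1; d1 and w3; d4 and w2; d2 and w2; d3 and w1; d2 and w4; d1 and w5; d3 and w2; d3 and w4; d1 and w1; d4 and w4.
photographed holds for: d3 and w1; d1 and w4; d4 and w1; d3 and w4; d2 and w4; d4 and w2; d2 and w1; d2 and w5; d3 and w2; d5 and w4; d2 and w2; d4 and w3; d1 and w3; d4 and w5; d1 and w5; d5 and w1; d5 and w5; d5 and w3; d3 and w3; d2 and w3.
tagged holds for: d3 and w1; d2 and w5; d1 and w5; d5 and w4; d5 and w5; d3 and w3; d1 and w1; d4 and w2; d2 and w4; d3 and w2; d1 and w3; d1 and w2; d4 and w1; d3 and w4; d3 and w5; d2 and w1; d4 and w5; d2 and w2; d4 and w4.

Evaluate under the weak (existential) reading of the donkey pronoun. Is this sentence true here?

"it" takes "a wreck" as antecedent — a donkey pronoun bound across the clause boundary.
Weak reading: every diver d with some located-wreck has at least one located-wreck w such that photographed(d,w) ∧ tagged(d,w).
Per diver: d1:✓  d2:✓  d3:✓  d4:✓  d5:✓
Every diver in the restrictor has a witness.

True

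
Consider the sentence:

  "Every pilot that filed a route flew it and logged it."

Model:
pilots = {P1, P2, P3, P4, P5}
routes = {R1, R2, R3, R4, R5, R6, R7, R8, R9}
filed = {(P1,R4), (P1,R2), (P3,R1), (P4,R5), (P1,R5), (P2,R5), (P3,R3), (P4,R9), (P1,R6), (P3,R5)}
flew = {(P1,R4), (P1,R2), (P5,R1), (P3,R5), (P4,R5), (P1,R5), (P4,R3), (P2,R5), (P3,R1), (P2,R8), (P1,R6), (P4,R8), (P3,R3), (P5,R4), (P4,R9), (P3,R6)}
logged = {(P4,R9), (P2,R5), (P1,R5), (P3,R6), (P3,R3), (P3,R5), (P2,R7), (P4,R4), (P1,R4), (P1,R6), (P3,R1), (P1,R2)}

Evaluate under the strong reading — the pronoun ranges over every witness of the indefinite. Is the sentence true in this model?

"it" takes "a route" as antecedent — a donkey pronoun bound across the clause boundary.
Strong reading: for every (p,r) with filed(p,r), flew(p,r) ∧ logged(p,r).
Restrictor pairs: (P1,R2) ✓  (P1,R4) ✓  (P1,R5) ✓  (P1,R6) ✓  (P2,R5) ✓  (P3,R1) ✓  (P3,R3) ✓  (P3,R5) ✓  (P4,R5) ✗  (P4,R9) ✓
Counterexample: (P4,R5) is in filed but fails the scope.

False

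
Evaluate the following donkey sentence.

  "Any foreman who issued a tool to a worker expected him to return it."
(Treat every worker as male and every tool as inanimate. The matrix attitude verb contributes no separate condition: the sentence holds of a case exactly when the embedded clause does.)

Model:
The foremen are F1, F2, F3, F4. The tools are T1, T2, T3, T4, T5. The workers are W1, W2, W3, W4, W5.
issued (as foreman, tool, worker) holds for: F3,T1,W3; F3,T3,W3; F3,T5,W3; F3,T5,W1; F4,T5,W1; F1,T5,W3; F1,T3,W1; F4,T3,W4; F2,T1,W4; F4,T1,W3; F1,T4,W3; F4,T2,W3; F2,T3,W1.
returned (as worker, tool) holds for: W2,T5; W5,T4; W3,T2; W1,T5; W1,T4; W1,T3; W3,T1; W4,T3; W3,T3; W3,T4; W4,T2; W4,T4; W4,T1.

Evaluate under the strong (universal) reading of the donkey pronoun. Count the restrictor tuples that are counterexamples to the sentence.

2

"him" takes "a worker" as antecedent and "it" takes "a tool"; both are donkey pronouns co-varying with the restrictor.
Strong reading: for every (f,t,w) with issued(f,t,w), returned(w,t).
Restrictor triples: (F1,T3,W1)→returned(W1,T3) ✓  (F1,T4,W3)→returned(W3,T4) ✓  (F1,T5,W3)→returned(W3,T5) ✗  (F2,T1,W4)→returned(W4,T1) ✓  (F2,T3,W1)→returned(W1,T3) ✓  (F3,T1,W3)→returned(W3,T1) ✓  (F3,T3,W3)→returned(W3,T3) ✓  (F3,T5,W1)→returned(W1,T5) ✓  (F3,T5,W3)→returned(W3,T5) ✗  (F4,T1,W3)→returned(W3,T1) ✓  (F4,T2,W3)→returned(W3,T2) ✓  (F4,T3,W4)→returned(W4,T3) ✓  (F4,T5,W1)→returned(W1,T5) ✓
Counterexamples (restrictor triples failing the scope): 2.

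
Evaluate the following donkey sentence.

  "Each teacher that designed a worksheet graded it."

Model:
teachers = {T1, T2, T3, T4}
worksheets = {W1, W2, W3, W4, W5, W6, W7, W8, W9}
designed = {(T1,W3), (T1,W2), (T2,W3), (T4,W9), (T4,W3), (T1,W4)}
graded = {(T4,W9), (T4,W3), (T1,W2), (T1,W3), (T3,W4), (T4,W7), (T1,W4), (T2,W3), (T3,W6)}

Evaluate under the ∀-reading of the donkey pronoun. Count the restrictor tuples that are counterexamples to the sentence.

"it" takes "a worksheet" as antecedent — a donkey pronoun bound across the clause boundary.
Strong reading: for every (t,w) with designed(t,w), graded(t,w).
Restrictor pairs: (T1,W2) ✓  (T1,W3) ✓  (T1,W4) ✓  (T2,W3) ✓  (T4,W3) ✓  (T4,W9) ✓
Counterexamples (restrictor pairs failing the scope): 0.

0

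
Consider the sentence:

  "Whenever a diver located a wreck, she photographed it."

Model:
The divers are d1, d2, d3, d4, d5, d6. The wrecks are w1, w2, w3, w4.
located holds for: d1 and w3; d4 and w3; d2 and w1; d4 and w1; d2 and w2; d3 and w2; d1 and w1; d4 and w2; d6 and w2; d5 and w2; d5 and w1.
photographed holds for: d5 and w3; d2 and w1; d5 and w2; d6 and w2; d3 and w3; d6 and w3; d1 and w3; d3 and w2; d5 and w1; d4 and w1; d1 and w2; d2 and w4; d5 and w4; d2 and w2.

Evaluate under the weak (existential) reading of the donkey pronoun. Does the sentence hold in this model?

"it" takes "a wreck" as antecedent — a donkey pronoun bound across the clause boundary.
Weak reading: every diver d with some located-wreck has at least one located-wreck w such that photographed(d,w).
Per diver: d1:✓  d2:✓  d3:✓  d4:✓  d5:✓  d6:✓
Every diver in the restrictor has a witness.

True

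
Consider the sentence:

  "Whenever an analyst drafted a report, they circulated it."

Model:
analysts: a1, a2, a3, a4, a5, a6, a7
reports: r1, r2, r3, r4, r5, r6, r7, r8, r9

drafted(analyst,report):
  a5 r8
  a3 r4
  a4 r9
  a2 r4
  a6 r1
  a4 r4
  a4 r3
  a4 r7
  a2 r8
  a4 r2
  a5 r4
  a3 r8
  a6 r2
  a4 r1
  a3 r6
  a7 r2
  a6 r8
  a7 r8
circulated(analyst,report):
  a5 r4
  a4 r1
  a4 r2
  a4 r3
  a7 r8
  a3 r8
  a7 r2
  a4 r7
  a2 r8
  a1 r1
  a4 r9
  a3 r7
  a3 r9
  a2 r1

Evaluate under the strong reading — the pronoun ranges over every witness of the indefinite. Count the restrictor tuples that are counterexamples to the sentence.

"it" takes "a report" as antecedent — a donkey pronoun bound across the clause boundary.
Strong reading: for every (a,r) with drafted(a,r), circulated(a,r).
Restrictor pairs: (a2,r4) ✗  (a2,r8) ✓  (a3,r4) ✗  (a3,r6) ✗  (a3,r8) ✓  (a4,r1) ✓  (a4,r2) ✓  (a4,r3) ✓  (a4,r4) ✗  (a4,r7) ✓  (a4,r9) ✓  (a5,r4) ✓  (a5,r8) ✗  (a6,r1) ✗  (a6,r2) ✗  (a6,r8) ✗  (a7,r2) ✓  (a7,r8) ✓
Counterexamples (restrictor pairs failing the scope): 8.

8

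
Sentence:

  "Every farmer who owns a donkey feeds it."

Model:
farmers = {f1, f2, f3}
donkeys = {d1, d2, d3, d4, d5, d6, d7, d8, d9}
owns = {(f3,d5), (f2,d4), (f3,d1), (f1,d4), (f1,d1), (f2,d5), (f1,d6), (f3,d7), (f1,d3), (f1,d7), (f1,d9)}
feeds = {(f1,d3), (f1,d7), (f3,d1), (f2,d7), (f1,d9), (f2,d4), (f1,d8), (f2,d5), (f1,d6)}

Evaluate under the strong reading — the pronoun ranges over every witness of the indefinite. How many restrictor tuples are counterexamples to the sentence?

4

"it" takes "a donkey" as antecedent — a donkey pronoun bound across the clause boundary.
Strong reading: for every (f,d) with owns(f,d), feeds(f,d).
Restrictor pairs: (f1,d1) ✗  (f1,d3) ✓  (f1,d4) ✗  (f1,d6) ✓  (f1,d7) ✓  (f1,d9) ✓  (f2,d4) ✓  (f2,d5) ✓  (f3,d1) ✓  (f3,d5) ✗  (f3,d7) ✗
Counterexamples (restrictor pairs failing the scope): 4.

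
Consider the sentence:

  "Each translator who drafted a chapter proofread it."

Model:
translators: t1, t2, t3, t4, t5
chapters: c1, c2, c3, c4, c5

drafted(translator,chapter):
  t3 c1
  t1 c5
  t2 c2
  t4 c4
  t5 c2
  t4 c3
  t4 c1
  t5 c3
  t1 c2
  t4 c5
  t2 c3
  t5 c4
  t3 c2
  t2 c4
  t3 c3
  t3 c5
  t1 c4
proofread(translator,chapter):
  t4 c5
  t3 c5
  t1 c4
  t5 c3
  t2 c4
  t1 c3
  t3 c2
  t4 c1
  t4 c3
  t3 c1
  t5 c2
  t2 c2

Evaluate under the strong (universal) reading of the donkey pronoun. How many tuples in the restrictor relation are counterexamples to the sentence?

6

"it" takes "a chapter" as antecedent — a donkey pronoun bound across the clause boundary.
Strong reading: for every (t,c) with drafted(t,c), proofread(t,c).
Restrictor pairs: (t1,c2) ✗  (t1,c4) ✓  (t1,c5) ✗  (t2,c2) ✓  (t2,c3) ✗  (t2,c4) ✓  (t3,c1) ✓  (t3,c2) ✓  (t3,c3) ✗  (t3,c5) ✓  (t4,c1) ✓  (t4,c3) ✓  (t4,c4) ✗  (t4,c5) ✓  (t5,c2) ✓  (t5,c3) ✓  (t5,c4) ✗
Counterexamples (restrictor pairs failing the scope): 6.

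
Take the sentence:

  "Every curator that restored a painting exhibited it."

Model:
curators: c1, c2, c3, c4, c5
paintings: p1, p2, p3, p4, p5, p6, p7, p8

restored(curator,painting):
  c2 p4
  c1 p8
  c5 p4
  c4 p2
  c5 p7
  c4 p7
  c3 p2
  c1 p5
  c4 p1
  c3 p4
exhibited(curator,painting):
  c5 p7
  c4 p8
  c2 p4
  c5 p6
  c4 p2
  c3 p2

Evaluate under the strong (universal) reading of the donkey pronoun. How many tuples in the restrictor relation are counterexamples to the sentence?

6

"it" takes "a painting" as antecedent — a donkey pronoun bound across the clause boundary.
Strong reading: for every (c,p) with restored(c,p), exhibited(c,p).
Restrictor pairs: (c1,p5) ✗  (c1,p8) ✗  (c2,p4) ✓  (c3,p2) ✓  (c3,p4) ✗  (c4,p1) ✗  (c4,p2) ✓  (c4,p7) ✗  (c5,p4) ✗  (c5,p7) ✓
Counterexamples (restrictor pairs failing the scope): 6.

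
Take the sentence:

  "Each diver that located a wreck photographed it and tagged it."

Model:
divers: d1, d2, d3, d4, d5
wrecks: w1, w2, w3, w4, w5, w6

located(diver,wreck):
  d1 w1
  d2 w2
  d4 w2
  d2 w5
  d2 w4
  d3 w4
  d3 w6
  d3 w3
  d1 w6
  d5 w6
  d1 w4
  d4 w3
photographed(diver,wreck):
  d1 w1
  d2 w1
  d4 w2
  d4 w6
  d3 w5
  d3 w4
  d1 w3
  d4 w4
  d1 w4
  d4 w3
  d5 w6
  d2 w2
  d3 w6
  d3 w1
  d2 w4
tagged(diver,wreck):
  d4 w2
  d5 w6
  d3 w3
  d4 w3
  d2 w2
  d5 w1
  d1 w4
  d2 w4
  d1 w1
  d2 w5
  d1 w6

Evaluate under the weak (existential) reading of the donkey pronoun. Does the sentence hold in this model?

"it" takes "a wreck" as antecedent — a donkey pronoun bound across the clause boundary.
Weak reading: every diver d with some located-wreck has at least one located-wreck w such that photographed(d,w) ∧ tagged(d,w).
Per diver: d1:✓  d2:✓  d3:✗  d4:✓  d5:✓
d3 has no witness among its located-wrecks.

False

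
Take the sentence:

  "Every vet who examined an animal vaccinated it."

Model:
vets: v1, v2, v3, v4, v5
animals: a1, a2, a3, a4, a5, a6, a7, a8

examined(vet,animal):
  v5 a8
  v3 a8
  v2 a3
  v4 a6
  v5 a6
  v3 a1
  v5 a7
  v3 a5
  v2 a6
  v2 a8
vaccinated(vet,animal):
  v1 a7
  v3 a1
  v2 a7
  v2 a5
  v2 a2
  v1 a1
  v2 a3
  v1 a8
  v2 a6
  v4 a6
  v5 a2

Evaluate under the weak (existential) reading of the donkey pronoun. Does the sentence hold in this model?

"it" takes "an animal" as antecedent — a donkey pronoun bound across the clause boundary.
Weak reading: every vet v with some examined-animal has at least one examined-animal a such that vaccinated(v,a).
Per vet: v2:✓  v3:✓  v4:✓  v5:✗
v5 has no witness among its examined-animals.

False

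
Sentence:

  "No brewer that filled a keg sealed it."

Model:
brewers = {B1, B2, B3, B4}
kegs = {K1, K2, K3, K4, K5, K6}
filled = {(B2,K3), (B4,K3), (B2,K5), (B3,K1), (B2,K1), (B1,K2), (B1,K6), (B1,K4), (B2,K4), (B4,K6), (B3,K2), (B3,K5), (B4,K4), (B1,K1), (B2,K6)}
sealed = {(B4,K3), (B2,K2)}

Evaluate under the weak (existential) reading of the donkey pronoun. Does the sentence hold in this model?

"it" takes "a keg" as antecedent — a donkey pronoun bound across the clause boundary.
Truth condition: for no (b,k) with filled(b,k) does sealed(b,k) hold.
Restrictor pairs — does the scope hold? (B1,K1):fails  (B1,K2):fails  (B1,K4):fails  (B1,K6):fails  (B2,K1):fails  (B2,K3):fails  (B2,K4):fails  (B2,K5):fails  (B2,K6):fails  (B3,K1):fails  (B3,K2):fails  (B3,K5):fails  (B4,K3):holds  (B4,K4):fails  (B4,K6):fails
Scope holds for 1 pair(s), so the sentence is false.

False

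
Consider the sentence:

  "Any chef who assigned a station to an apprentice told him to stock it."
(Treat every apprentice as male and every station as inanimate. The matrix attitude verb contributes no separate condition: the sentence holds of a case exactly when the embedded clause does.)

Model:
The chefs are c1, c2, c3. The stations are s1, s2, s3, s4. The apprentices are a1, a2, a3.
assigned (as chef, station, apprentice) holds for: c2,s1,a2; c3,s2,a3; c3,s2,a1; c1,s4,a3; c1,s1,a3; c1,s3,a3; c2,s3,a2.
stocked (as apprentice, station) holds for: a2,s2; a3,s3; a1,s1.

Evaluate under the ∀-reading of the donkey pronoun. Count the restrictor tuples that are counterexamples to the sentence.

6

"him" takes "an apprentice" as antecedent and "it" takes "a station"; both are donkey pronouns co-varying with the restrictor.
Strong reading: for every (c,s,a) with assigned(c,s,a), stocked(a,s).
Restrictor triples: (c1,s1,a3)→stocked(a3,s1) ✗  (c1,s3,a3)→stocked(a3,s3) ✓  (c1,s4,a3)→stocked(a3,s4) ✗  (c2,s1,a2)→stocked(a2,s1) ✗  (c2,s3,a2)→stocked(a2,s3) ✗  (c3,s2,a1)→stocked(a1,s2) ✗  (c3,s2,a3)→stocked(a3,s2) ✗
Counterexamples (restrictor triples failing the scope): 6.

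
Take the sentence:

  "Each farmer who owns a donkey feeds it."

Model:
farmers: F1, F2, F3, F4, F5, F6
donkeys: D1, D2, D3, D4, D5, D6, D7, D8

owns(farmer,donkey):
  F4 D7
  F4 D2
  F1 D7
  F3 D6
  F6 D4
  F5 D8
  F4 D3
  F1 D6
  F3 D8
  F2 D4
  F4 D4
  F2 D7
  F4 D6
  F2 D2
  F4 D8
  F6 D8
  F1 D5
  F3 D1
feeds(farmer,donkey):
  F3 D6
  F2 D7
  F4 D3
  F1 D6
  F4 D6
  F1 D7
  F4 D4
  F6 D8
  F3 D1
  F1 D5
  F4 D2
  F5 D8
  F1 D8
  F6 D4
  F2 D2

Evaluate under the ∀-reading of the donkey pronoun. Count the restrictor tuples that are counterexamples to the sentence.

4

"it" takes "a donkey" as antecedent — a donkey pronoun bound across the clause boundary.
Strong reading: for every (f,d) with owns(f,d), feeds(f,d).
Restrictor pairs: (F1,D5) ✓  (F1,D6) ✓  (F1,D7) ✓  (F2,D2) ✓  (F2,D4) ✗  (F2,D7) ✓  (F3,D1) ✓  (F3,D6) ✓  (F3,D8) ✗  (F4,D2) ✓  (F4,D3) ✓  (F4,D4) ✓  (F4,D6) ✓  (F4,D7) ✗  (F4,D8) ✗  (F5,D8) ✓  (F6,D4) ✓  (F6,D8) ✓
Counterexamples (restrictor pairs failing the scope): 4.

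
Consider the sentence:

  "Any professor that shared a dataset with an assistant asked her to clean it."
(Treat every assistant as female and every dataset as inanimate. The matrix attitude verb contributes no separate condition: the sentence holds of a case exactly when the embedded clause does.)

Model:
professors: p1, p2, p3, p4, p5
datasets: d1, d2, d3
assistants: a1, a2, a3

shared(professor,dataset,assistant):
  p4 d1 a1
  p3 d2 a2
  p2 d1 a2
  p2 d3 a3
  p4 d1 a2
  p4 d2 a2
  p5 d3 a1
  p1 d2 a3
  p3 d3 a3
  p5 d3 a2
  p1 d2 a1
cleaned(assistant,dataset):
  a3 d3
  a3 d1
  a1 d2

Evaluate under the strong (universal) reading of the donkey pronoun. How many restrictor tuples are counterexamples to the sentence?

8

"her" takes "an assistant" as antecedent and "it" takes "a dataset"; both are donkey pronouns co-varying with the restrictor.
Strong reading: for every (p,d,a) with shared(p,d,a), cleaned(a,d).
Restrictor triples: (p1,d2,a1)→cleaned(a1,d2) ✓  (p1,d2,a3)→cleaned(a3,d2) ✗  (p2,d1,a2)→cleaned(a2,d1) ✗  (p2,d3,a3)→cleaned(a3,d3) ✓  (p3,d2,a2)→cleaned(a2,d2) ✗  (p3,d3,a3)→cleaned(a3,d3) ✓  (p4,d1,a1)→cleaned(a1,d1) ✗  (p4,d1,a2)→cleaned(a2,d1) ✗  (p4,d2,a2)→cleaned(a2,d2) ✗  (p5,d3,a1)→cleaned(a1,d3) ✗  (p5,d3,a2)→cleaned(a2,d3) ✗
Counterexamples (restrictor triples failing the scope): 8.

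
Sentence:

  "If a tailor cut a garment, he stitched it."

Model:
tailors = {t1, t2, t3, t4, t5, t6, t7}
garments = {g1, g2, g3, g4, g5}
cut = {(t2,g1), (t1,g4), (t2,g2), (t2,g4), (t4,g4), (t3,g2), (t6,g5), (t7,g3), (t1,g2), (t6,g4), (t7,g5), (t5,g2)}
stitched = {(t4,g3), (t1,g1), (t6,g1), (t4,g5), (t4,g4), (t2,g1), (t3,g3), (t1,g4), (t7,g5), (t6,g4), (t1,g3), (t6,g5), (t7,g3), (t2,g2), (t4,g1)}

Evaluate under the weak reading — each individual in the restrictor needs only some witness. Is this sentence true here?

"it" takes "a garment" as antecedent — a donkey pronoun bound across the clause boundary.
Weak reading: every tailor t with some cut-garment has at least one cut-garment g such that stitched(t,g).
Per tailor: t1:✓  t2:✓  t3:✗  t4:✓  t5:✗  t6:✓  t7:✓
t3 has no witness among its cut-garments.

False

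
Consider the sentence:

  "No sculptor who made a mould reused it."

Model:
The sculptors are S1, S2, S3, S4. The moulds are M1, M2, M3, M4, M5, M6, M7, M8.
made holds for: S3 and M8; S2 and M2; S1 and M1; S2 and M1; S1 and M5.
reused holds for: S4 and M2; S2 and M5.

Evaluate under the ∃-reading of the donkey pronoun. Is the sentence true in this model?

True

"it" takes "a mould" as antecedent — a donkey pronoun bound across the clause boundary.
Truth condition: for no (s,m) with made(s,m) does reused(s,m) hold.
Restrictor pairs — does the scope hold? (S1,M1):fails  (S1,M5):fails  (S2,M1):fails  (S2,M2):fails  (S3,M8):fails
Scope holds for no restrictor pair, so the sentence is true.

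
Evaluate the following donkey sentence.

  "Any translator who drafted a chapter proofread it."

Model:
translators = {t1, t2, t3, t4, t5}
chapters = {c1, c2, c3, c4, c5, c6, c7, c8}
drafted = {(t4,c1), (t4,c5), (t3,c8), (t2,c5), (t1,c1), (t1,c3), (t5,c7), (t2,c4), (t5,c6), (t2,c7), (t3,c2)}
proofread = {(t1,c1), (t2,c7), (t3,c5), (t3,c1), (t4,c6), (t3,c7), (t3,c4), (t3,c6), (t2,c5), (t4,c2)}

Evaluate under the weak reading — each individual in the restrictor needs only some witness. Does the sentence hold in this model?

False

"it" takes "a chapter" as antecedent — a donkey pronoun bound across the clause boundary.
Weak reading: every translator t with some drafted-chapter has at least one drafted-chapter c such that proofread(t,c).
Per translator: t1:✓  t2:✓  t3:✗  t4:✗  t5:✗
t3 has no witness among its drafted-chapters.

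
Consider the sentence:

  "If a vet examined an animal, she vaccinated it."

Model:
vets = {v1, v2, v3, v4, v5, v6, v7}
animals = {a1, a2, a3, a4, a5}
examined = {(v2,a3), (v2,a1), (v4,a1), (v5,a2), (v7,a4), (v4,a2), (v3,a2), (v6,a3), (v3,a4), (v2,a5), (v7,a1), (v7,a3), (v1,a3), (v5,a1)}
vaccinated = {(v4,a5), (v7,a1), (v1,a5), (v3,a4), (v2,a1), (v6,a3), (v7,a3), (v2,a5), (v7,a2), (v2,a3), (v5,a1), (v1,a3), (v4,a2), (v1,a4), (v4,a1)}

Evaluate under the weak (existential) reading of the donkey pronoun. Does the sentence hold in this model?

"it" takes "an animal" as antecedent — a donkey pronoun bound across the clause boundary.
Weak reading: every vet v with some examined-animal has at least one examined-animal a such that vaccinated(v,a).
Per vet: v1:✓  v2:✓  v3:✓  v4:✓  v5:✓  v6:✓  v7:✓
Every vet in the restrictor has a witness.

True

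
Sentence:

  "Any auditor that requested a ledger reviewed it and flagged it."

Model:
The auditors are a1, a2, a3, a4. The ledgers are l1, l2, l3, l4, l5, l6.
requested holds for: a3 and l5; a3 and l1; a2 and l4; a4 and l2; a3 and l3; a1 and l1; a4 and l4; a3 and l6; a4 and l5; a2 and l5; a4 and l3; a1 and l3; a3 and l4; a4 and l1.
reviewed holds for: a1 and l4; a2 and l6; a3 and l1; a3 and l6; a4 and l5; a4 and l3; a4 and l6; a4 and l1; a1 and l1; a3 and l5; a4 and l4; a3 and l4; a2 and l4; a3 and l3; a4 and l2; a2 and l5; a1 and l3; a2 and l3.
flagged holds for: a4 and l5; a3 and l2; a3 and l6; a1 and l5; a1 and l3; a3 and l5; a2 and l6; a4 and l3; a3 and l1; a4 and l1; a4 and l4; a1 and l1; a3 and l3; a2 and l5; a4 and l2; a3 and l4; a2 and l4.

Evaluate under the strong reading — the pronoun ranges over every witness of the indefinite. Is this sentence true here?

True

"it" takes "a ledger" as antecedent — a donkey pronoun bound across the clause boundary.
Strong reading: for every (a,l) with requested(a,l), reviewed(a,l) ∧ flagged(a,l).
Restrictor pairs: (a1,l1) ✓  (a1,l3) ✓  (a2,l4) ✓  (a2,l5) ✓  (a3,l1) ✓  (a3,l3) ✓  (a3,l4) ✓  (a3,l5) ✓  (a3,l6) ✓  (a4,l1) ✓  (a4,l2) ✓  (a4,l3) ✓  (a4,l4) ✓  (a4,l5) ✓
Every restrictor pair satisfies the scope.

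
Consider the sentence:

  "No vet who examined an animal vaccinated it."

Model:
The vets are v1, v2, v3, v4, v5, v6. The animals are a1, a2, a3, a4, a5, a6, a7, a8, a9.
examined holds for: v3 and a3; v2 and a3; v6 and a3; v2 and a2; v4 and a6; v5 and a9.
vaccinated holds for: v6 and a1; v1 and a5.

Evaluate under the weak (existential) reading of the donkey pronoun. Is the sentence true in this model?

"it" takes "an animal" as antecedent — a donkey pronoun bound across the clause boundary.
Truth condition: for no (v,a) with examined(v,a) does vaccinated(v,a) hold.
Restrictor pairs — does the scope hold? (v2,a2):fails  (v2,a3):fails  (v3,a3):fails  (v4,a6):fails  (v5,a9):fails  (v6,a3):fails
Scope holds for no restrictor pair, so the sentence is true.

True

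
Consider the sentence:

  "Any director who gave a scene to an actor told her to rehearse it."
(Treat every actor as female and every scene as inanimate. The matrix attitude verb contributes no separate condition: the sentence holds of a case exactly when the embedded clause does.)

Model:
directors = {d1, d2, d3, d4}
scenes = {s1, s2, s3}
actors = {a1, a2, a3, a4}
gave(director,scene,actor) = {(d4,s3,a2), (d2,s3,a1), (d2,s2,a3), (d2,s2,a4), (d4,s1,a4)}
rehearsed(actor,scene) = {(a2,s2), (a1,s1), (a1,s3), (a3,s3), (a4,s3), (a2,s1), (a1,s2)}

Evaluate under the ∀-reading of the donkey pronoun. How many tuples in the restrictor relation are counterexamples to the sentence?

"her" takes "an actor" as antecedent and "it" takes "a scene"; both are donkey pronouns co-varying with the restrictor.
Strong reading: for every (d,s,a) with gave(d,s,a), rehearsed(a,s).
Restrictor triples: (d2,s2,a3)→rehearsed(a3,s2) ✗  (d2,s2,a4)→rehearsed(a4,s2) ✗  (d2,s3,a1)→rehearsed(a1,s3) ✓  (d4,s1,a4)→rehearsed(a4,s1) ✗  (d4,s3,a2)→rehearsed(a2,s3) ✗
Counterexamples (restrictor triples failing the scope): 4.

4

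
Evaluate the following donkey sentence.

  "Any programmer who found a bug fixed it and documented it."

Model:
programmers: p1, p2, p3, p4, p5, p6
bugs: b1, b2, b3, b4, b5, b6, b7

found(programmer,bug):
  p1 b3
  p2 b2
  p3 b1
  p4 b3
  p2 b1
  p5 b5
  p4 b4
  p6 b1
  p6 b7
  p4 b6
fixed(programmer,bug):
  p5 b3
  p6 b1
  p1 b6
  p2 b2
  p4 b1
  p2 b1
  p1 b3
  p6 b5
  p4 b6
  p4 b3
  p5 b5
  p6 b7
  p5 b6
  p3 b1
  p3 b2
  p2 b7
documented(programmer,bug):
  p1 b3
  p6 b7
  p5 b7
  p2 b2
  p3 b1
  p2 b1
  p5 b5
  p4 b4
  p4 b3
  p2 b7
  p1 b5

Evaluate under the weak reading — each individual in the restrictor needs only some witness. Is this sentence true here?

True

"it" takes "a bug" as antecedent — a donkey pronoun bound across the clause boundary.
Weak reading: every programmer p with some found-bug has at least one found-bug b such that fixed(p,b) ∧ documented(p,b).
Per programmer: p1:✓  p2:✓  p3:✓  p4:✓  p5:✓  p6:✓
Every programmer in the restrictor has a witness.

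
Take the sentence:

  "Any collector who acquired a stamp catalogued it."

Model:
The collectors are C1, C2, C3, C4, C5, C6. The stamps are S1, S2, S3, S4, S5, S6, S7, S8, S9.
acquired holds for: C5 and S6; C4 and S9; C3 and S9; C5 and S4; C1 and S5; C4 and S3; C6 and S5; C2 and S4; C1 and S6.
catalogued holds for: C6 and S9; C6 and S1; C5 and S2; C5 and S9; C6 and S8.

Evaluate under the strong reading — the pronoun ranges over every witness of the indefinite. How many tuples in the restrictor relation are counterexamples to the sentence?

9

"it" takes "a stamp" as antecedent — a donkey pronoun bound across the clause boundary.
Strong reading: for every (c,s) with acquired(c,s), catalogued(c,s).
Restrictor pairs: (C1,S5) ✗  (C1,S6) ✗  (C2,S4) ✗  (C3,S9) ✗  (C4,S3) ✗  (C4,S9) ✗  (C5,S4) ✗  (C5,S6) ✗  (C6,S5) ✗
Counterexamples (restrictor pairs failing the scope): 9.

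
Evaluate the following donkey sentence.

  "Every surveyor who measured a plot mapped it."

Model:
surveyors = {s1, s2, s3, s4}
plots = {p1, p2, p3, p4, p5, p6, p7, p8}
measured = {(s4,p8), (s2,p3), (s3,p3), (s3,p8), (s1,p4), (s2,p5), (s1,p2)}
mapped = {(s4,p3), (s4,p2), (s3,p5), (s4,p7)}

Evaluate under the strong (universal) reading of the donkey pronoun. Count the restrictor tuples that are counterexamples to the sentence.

7

"it" takes "a plot" as antecedent — a donkey pronoun bound across the clause boundary.
Strong reading: for every (s,p) with measured(s,p), mapped(s,p).
Restrictor pairs: (s1,p2) ✗  (s1,p4) ✗  (s2,p3) ✗  (s2,p5) ✗  (s3,p3) ✗  (s3,p8) ✗  (s4,p8) ✗
Counterexamples (restrictor pairs failing the scope): 7.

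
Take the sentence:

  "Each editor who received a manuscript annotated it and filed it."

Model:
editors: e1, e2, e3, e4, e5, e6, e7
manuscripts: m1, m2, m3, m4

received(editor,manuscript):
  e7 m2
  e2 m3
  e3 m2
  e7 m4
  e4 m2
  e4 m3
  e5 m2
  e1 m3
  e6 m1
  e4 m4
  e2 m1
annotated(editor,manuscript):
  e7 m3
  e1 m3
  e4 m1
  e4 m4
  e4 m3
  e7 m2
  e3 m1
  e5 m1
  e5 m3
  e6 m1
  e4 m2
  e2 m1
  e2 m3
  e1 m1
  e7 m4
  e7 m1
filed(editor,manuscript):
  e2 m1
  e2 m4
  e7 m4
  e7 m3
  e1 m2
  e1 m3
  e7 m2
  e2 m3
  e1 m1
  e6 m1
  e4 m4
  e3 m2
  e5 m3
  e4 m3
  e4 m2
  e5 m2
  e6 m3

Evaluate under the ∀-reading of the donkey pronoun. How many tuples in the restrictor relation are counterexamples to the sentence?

2

"it" takes "a manuscript" as antecedent — a donkey pronoun bound across the clause boundary.
Strong reading: for every (e,m) with received(e,m), annotated(e,m) ∧ filed(e,m).
Restrictor pairs: (e1,m3) ✓  (e2,m1) ✓  (e2,m3) ✓  (e3,m2) ✗  (e4,m2) ✓  (e4,m3) ✓  (e4,m4) ✓  (e5,m2) ✗  (e6,m1) ✓  (e7,m2) ✓  (e7,m4) ✓
Counterexamples (restrictor pairs failing the scope): 2.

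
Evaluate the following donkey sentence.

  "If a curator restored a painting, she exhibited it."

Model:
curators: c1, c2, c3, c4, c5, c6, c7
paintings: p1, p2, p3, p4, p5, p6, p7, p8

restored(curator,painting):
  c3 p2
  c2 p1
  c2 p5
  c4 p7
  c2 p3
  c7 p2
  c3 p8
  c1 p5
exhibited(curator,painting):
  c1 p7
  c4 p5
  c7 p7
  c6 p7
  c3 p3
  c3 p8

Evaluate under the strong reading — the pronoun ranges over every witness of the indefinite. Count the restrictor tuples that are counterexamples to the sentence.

7

"it" takes "a painting" as antecedent — a donkey pronoun bound across the clause boundary.
Strong reading: for every (c,p) with restored(c,p), exhibited(c,p).
Restrictor pairs: (c1,p5) ✗  (c2,p1) ✗  (c2,p3) ✗  (c2,p5) ✗  (c3,p2) ✗  (c3,p8) ✓  (c4,p7) ✗  (c7,p2) ✗
Counterexamples (restrictor pairs failing the scope): 7.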